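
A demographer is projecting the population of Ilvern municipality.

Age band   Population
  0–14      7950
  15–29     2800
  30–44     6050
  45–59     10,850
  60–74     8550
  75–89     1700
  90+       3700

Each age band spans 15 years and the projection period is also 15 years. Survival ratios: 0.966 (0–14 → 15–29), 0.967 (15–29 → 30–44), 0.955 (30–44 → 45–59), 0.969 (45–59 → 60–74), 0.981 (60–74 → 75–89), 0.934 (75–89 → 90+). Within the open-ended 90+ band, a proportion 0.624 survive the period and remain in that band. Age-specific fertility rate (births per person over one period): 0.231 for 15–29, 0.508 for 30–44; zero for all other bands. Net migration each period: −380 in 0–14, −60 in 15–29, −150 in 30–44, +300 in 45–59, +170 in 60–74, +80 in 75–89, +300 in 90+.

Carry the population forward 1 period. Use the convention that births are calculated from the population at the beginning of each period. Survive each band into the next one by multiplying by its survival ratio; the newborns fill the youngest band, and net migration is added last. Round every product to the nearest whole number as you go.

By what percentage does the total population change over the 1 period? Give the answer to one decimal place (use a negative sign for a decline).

Let band 1 be 0–14 through band 7 = 90+.
After projecting period 1:
Births: 2800 * 0.231 = 647  |  6050 * 0.508 = 3073 — total 3720
Band 2: 7950 * 0.966 = 7680
Band 3: 2800 * 0.967 = 2708
Band 4: 6050 * 0.955 = 5778
Band 5: 10850 * 0.969 = 10514
Band 6: 8550 * 0.981 = 8388
Band 7: 1700 * 0.934 + 3700 * 0.624 = 1588 + 2309 = 3897
Net migration: Band 1 − 380 → 3340; Band 2 − 60 → 7620; Band 3 − 150 → 2558; Band 4 + 300 → 6078; Band 5 + 170 → 10684; Band 6 + 80 → 8468; Band 7 + 300 → 4197
Giving 3340 / 7620 / 2558 / 6078 / 10684 / 8468 / 4197.
Total: 41600 → 42945; change = 1345; percentage change = 3.2%

3.2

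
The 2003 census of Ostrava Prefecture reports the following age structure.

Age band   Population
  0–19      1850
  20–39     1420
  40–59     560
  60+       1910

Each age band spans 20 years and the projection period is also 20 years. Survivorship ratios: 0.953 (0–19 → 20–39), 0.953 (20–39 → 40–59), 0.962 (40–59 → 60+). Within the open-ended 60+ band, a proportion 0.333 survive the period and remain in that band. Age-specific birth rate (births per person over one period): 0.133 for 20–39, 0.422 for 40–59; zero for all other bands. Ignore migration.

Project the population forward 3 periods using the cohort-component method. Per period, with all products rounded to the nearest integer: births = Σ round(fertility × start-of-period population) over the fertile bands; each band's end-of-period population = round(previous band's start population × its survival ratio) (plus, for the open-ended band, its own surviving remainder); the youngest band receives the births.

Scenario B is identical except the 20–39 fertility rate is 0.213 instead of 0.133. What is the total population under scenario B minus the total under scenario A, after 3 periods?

293

Call the groups 1 to 4, youngest first.
After projecting period 1:
Births: 1420 × 0.133 = 189  |  560 × 0.422 = 236 ⇒ total 425
Group 2: 1850 × 0.953 = 1763
Group 3: 1420 × 0.953 = 1353
Group 4: 560 × 0.962 + 1910 × 0.333 = 539 + 636 = 1175
End of period: [425, 1763, 1353, 1175]
After projecting period 2:
Births: 1763 × 0.133 = 234  |  1353 × 0.422 = 571 ⇒ total 805
Group 2: 425 × 0.953 = 405
Group 3: 1763 × 0.953 = 1680
Group 4: 1353 × 0.962 + 1175 × 0.333 = 1302 + 391 = 1693
End of period: [805, 405, 1680, 1693]
After projecting period 3:
Births: 405 × 0.133 = 54  |  1680 × 0.422 = 709 ⇒ total 763
Group 2: 805 × 0.953 = 767
Group 3: 405 × 0.953 = 386
Group 4: 1680 × 0.962 + 1693 × 0.333 = 1616 + 564 = 2180
End of period: [763, 767, 386, 2180]
Scenario A total after 3 periods: 4096
Scenario B projection —
After projecting period 1:
Births: 1420 × 0.213 = 302  |  560 × 0.422 = 236 ⇒ total 538
Group 2: 1850 × 0.953 = 1763
Group 3: 1420 × 0.953 = 1353
Group 4: 560 × 0.962 + 1910 × 0.333 = 539 + 636 = 1175
End of period: [538, 1763, 1353, 1175]
After projecting period 2:
Births: 1763 × 0.213 = 376  |  1353 × 0.422 = 571 ⇒ total 947
Group 2: 538 × 0.953 = 513
Group 3: 1763 × 0.953 = 1680
Group 4: 1353 × 0.962 + 1175 × 0.333 = 1302 + 391 = 1693
End of period: [947, 513, 1680, 1693]
After projecting period 3:
Births: 513 × 0.213 = 109  |  1680 × 0.422 = 709 ⇒ total 818
Group 2: 947 × 0.953 = 902
Group 3: 513 × 0.953 = 489
Group 4: 1680 × 0.962 + 1693 × 0.333 = 1616 + 564 = 2180
End of period: [818, 902, 489, 2180]
Scenario B total after 3 periods: 4389
Difference B − A = 4389 − 4096 = 293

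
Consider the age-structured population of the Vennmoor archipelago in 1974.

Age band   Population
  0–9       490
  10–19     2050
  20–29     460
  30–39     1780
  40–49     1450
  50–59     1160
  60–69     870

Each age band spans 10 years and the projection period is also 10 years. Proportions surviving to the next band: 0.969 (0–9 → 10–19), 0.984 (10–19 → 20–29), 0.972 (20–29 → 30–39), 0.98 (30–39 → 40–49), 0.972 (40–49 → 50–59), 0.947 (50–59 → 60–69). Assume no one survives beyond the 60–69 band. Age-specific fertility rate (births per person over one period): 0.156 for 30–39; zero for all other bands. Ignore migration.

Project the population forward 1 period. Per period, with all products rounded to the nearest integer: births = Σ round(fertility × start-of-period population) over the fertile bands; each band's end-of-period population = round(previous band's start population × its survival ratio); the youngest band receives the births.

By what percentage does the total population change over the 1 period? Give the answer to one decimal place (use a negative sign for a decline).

Period 1.
Births: 1780 * 0.156 = 278
10–19: 490 * 0.969 = 475
20–29: 2050 * 0.984 = 2017
30–39: 460 * 0.972 = 447
40–49: 1780 * 0.98 = 1744
50–59: 1450 * 0.972 = 1409
60–69: 1160 * 0.947 = 1099
Population now: 0–9=278, 10–19=475, 20–29=2017, 30–39=447, 40–49=1744, 50–59=1409, 60–69=1099
Total: 8260 → 7469; change = -791; percentage change = -9.6%

-9.6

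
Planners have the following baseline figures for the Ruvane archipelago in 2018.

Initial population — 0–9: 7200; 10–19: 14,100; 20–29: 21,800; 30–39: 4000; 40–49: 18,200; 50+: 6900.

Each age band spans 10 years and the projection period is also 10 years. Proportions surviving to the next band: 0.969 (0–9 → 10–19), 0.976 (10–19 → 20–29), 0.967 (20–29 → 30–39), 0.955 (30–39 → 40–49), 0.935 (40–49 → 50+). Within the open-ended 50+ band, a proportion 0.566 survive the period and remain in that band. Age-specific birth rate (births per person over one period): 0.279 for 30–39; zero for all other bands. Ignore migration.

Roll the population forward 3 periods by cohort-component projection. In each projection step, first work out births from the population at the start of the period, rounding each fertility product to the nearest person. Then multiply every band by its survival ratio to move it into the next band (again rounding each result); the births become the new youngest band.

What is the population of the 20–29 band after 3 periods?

Numbering the bands 1..6 from youngest to oldest:
— Period 1 —
Births: 4000 × 0.279 = 1116
Band 2: 7200 × 0.969 = 6977
Band 3: 14100 × 0.976 = 13762
Band 4: 21800 × 0.967 = 21081
Band 5: 4000 × 0.955 = 3820
Band 6: 18200 × 0.935 + 6900 × 0.566 = 17017 + 3905 = 20922
Population now: 0–9=1116, 10–19=6977, 20–29=13762, 30–39=21081, 40–49=3820, 50+=20922
— Period 2 —
Births: 21081 × 0.279 = 5882
Band 2: 1116 × 0.969 = 1081
Band 3: 6977 × 0.976 = 6810
Band 4: 13762 × 0.967 = 13308
Band 5: 21081 × 0.955 = 20132
Band 6: 3820 × 0.935 + 20922 × 0.566 = 3572 + 11842 = 15414
Population now: 0–9=5882, 10–19=1081, 20–29=6810, 30–39=13308, 40–49=20132, 50+=15414
— Period 3 —
Births: 13308 × 0.279 = 3713
Band 2: 5882 × 0.969 = 5700
Band 3: 1081 × 0.976 = 1055
Band 4: 6810 × 0.967 = 6585
Band 5: 13308 × 0.955 = 12709
Band 6: 20132 × 0.935 + 15414 × 0.566 = 18823 + 8724 = 27547
Population now: 0–9=3713, 10–19=5700, 20–29=1055, 30–39=6585, 40–49=12709, 50+=27547

1055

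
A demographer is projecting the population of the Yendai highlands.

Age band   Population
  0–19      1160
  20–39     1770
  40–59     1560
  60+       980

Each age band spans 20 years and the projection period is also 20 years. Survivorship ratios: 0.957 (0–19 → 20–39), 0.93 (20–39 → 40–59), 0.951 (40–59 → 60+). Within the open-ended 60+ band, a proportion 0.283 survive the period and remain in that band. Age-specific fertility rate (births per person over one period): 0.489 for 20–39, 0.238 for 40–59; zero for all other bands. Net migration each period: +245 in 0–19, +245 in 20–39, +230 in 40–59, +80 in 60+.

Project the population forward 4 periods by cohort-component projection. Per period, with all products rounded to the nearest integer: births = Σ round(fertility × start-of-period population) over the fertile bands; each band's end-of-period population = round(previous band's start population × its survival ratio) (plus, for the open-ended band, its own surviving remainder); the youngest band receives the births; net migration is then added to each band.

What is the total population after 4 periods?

7067

— Period 1 —
Births: 1770 * 0.489 = 866  |  1560 * 0.238 = 371 — total 1237
20–39: 1160 * 0.957 = 1110
40–59: 1770 * 0.93 = 1646
60+: 1560 * 0.951 + 980 * 0.283 = 1484 + 277 = 1761
Net migration: 0–19 + 245 → 1482; 20–39 + 245 → 1355; 40–59 + 230 → 1876; 60+ + 80 → 1841
Population now: 0–19=1482, 20–39=1355, 40–59=1876, 60+=1841
— Period 2 —
Births: 1355 * 0.489 = 663  |  1876 * 0.238 = 446 — total 1109
20–39: 1482 * 0.957 = 1418
40–59: 1355 * 0.93 = 1260
60+: 1876 * 0.951 + 1841 * 0.283 = 1784 + 521 = 2305
Net migration: 0–19 + 245 → 1354; 20–39 + 245 → 1663; 40–59 + 230 → 1490; 60+ + 80 → 2385
Population now: 0–19=1354, 20–39=1663, 40–59=1490, 60+=2385
— Period 3 —
Births: 1663 * 0.489 = 813  |  1490 * 0.238 = 355 — total 1168
20–39: 1354 * 0.957 = 1296
40–59: 1663 * 0.93 = 1547
60+: 1490 * 0.951 + 2385 * 0.283 = 1417 + 675 = 2092
Net migration: 0–19 + 245 → 1413; 20–39 + 245 → 1541; 40–59 + 230 → 1777; 60+ + 80 → 2172
Population now: 0–19=1413, 20–39=1541, 40–59=1777, 60+=2172
— Period 4 —
Births: 1541 * 0.489 = 754  |  1777 * 0.238 = 423 — total 1177
20–39: 1413 * 0.957 = 1352
40–59: 1541 * 0.93 = 1433
60+: 1777 * 0.951 + 2172 * 0.283 = 1690 + 615 = 2305
Net migration: 0–19 + 245 → 1422; 20–39 + 245 → 1597; 40–59 + 230 → 1663; 60+ + 80 → 2385
Population now: 0–19=1422, 20–39=1597, 40–59=1663, 60+=2385
Total after period 4: 1422 + 1597 + 1663 + 2385 = 7067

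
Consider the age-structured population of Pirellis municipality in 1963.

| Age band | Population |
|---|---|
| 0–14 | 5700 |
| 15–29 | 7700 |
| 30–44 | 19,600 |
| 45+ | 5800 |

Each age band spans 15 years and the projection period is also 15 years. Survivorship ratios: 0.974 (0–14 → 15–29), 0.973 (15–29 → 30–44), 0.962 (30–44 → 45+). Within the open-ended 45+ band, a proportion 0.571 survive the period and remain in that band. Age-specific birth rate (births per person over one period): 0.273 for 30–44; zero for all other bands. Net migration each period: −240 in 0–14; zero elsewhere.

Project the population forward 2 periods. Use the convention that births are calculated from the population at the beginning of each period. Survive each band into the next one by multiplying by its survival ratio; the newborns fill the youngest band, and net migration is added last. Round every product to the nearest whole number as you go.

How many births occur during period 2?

Let group 1 be 0–14 through group 4 = 45+.
Period 1.
Births: 19600 * 0.273 = 5351
Group 2: 5700 * 0.974 = 5552
Group 3: 7700 * 0.973 = 7492
Group 4: 19600 * 0.962 + 5800 * 0.571 = 18855 + 3312 = 22167
Net migration: Group 1 − 240 → 5111
End of period: [5111, 5552, 7492, 22167]
Period 2.
Births: 7492 * 0.273 = 2045
Group 2: 5111 * 0.974 = 4978
Group 3: 5552 * 0.973 = 5402
Group 4: 7492 * 0.962 + 22167 * 0.571 = 7207 + 12657 = 19864
Net migration: Group 1 − 240 → 1805
End of period: [1805, 4978, 5402, 19864]

2045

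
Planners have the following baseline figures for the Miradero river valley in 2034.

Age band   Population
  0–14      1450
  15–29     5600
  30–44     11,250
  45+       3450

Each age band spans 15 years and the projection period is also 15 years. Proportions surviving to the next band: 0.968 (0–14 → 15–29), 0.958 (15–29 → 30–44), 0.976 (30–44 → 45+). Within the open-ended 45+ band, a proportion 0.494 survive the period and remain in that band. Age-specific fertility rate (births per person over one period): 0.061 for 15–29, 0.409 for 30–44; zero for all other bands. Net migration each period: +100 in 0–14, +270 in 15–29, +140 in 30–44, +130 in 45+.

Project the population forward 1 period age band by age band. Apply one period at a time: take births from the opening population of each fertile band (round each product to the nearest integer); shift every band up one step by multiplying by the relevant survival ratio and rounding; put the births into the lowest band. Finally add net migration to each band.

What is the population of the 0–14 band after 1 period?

Period 1:
Births: 5600 × 0.061 = 342, 11250 × 0.409 = 4601 — total 4943
15–29: 1450 × 0.968 = 1404
30–44: 5600 × 0.958 = 5365
45+: 11250 × 0.976 + 3450 × 0.494 = 10980 + 1704 = 12684
Net migration: 0–14 + 100 → 5043; 15–29 + 270 → 1674; 30–44 + 140 → 5505; 45+ + 130 → 12814
Giving 5043 / 1674 / 5505 / 12814.

5043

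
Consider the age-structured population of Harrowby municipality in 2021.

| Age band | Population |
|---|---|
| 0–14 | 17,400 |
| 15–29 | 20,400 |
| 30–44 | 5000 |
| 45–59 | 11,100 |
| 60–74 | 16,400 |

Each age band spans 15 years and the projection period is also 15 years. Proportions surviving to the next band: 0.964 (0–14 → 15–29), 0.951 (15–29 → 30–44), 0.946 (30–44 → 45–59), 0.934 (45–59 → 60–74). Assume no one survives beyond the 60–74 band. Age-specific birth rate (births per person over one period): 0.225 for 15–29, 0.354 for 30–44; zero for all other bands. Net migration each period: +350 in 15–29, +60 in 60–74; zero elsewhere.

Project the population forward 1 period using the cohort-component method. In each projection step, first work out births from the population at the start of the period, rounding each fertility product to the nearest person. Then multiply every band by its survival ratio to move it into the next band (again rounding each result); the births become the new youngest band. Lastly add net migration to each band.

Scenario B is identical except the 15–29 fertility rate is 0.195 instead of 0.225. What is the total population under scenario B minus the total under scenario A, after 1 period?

-612

— Period 1 —
Births: 20400 × 0.225 = 4590, 5000 × 0.354 = 1770 → total 6360
15–29: 17400 × 0.964 = 16774
30–44: 20400 × 0.951 = 19400
45–59: 5000 × 0.946 = 4730
60–74: 11100 × 0.934 = 10367
Net migration: 15–29 + 350 → 17124; 60–74 + 60 → 10427
→ [6360, 17124, 19400, 4730, 10427]
Scenario A total after 1 period: 58041
Scenario B projection —
— Period 1 —
Births: 20400 × 0.195 = 3978, 5000 × 0.354 = 1770 → total 5748
15–29: 17400 × 0.964 = 16774
30–44: 20400 × 0.951 = 19400
45–59: 5000 × 0.946 = 4730
60–74: 11100 × 0.934 = 10367
Net migration: 15–29 + 350 → 17124; 60–74 + 60 → 10427
→ [5748, 17124, 19400, 4730, 10427]
Scenario B total after 1 period: 57429
Difference B − A = 57429 − 58041 = -612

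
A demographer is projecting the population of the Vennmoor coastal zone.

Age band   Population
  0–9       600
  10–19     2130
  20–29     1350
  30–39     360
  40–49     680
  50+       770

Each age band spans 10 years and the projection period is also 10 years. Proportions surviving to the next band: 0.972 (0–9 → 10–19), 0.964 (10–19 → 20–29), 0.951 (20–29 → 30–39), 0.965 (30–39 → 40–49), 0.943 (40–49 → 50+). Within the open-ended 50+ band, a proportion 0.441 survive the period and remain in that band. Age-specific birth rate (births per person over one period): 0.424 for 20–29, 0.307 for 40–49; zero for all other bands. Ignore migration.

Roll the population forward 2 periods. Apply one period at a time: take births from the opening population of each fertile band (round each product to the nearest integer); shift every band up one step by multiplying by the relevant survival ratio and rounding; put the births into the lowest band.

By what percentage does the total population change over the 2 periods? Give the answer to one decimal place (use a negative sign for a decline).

6.1

Let group 1 be 0–9 through group 6 = 50+.
[period 1]
Births: 1350 * 0.424 = 572  |  680 * 0.307 = 209 — total 781
Group 2: 600 * 0.972 = 583
Group 3: 2130 * 0.964 = 2053
Group 4: 1350 * 0.951 = 1284
Group 5: 360 * 0.965 = 347
Group 6: 680 * 0.943 + 770 * 0.441 = 641 + 340 = 981
Population now: 0–9=781, 10–19=583, 20–29=2053, 30–39=1284, 40–49=347, 50+=981
[period 2]
Births: 2053 * 0.424 = 870  |  347 * 0.307 = 107 — total 977
Group 2: 781 * 0.972 = 759
Group 3: 583 * 0.964 = 562
Group 4: 2053 * 0.951 = 1952
Group 5: 1284 * 0.965 = 1239
Group 6: 347 * 0.943 + 981 * 0.441 = 327 + 433 = 760
Population now: 0–9=977, 10–19=759, 20–29=562, 30–39=1952, 40–49=1239, 50+=760
Total: 5890 → 6249; change = 359; percentage change = 6.1%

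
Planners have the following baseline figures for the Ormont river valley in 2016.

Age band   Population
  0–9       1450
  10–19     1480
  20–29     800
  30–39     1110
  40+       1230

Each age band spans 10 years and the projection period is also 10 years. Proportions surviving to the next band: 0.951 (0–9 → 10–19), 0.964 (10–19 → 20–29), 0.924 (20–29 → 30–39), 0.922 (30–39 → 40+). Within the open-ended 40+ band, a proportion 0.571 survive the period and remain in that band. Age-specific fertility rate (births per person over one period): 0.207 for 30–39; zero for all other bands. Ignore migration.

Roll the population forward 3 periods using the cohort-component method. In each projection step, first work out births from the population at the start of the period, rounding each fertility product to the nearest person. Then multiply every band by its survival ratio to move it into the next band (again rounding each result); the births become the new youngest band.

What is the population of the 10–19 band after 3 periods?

Let band 1 be 0–9 through band 5 = 40+.
Period 1:
Births: 1110 × 0.207 = 230
Band 2: 1450 × 0.951 = 1379
Band 3: 1480 × 0.964 = 1427
Band 4: 800 × 0.924 = 739
Band 5: 1110 × 0.922 + 1230 × 0.571 = 1023 + 702 = 1725
→ [230, 1379, 1427, 739, 1725]
Period 2:
Births: 739 × 0.207 = 153
Band 2: 230 × 0.951 = 219
Band 3: 1379 × 0.964 = 1329
Band 4: 1427 × 0.924 = 1319
Band 5: 739 × 0.922 + 1725 × 0.571 = 681 + 985 = 1666
→ [153, 219, 1329, 1319, 1666]
Period 3:
Births: 1319 × 0.207 = 273
Band 2: 153 × 0.951 = 146
Band 3: 219 × 0.964 = 211
Band 4: 1329 × 0.924 = 1228
Band 5: 1319 × 0.922 + 1666 × 0.571 = 1216 + 951 = 2167
→ [273, 146, 211, 1228, 2167]

146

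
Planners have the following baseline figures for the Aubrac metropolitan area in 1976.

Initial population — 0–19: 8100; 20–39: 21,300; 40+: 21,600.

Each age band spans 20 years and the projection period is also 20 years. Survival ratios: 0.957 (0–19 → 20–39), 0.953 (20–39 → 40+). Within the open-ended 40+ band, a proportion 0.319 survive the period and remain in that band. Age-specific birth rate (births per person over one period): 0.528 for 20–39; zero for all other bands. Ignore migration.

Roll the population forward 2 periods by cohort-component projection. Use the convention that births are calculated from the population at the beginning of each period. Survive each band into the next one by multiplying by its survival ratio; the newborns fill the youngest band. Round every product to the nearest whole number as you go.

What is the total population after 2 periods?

Call the bands 1 to 3, youngest first.
— Period 1 —
Births: 21300 × 0.528 = 11246
Band 2: 8100 × 0.957 = 7752
Band 3: 21300 × 0.953 + 21600 × 0.319 = 20299 + 6890 = 27189
→ [11246, 7752, 27189]
— Period 2 —
Births: 7752 × 0.528 = 4093
Band 2: 11246 × 0.957 = 10762
Band 3: 7752 × 0.953 + 27189 × 0.319 = 7388 + 8673 = 16061
→ [4093, 10762, 16061]
Total after period 2: 4093 + 10762 + 16061 = 30916

30916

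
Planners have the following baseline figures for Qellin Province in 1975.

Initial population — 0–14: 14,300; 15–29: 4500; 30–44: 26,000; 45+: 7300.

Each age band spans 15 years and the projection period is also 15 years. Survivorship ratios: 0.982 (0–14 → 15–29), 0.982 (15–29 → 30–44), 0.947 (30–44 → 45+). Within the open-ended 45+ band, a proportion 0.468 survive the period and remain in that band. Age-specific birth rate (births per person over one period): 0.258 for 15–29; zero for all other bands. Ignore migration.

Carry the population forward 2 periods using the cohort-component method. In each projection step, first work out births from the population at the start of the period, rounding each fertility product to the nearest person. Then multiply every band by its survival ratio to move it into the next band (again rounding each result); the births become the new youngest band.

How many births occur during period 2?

Period 1.
Births: 4500 × 0.258 = 1161
15–29: 14300 × 0.982 = 14043
30–44: 4500 × 0.982 = 4419
45+: 26000 × 0.947 + 7300 × 0.468 = 24622 + 3416 = 28038
→ [1161, 14043, 4419, 28038]
Period 2.
Births: 14043 × 0.258 = 3623
15–29: 1161 × 0.982 = 1140
30–44: 14043 × 0.982 = 13790
45+: 4419 × 0.947 + 28038 × 0.468 = 4185 + 13122 = 17307
→ [3623, 1140, 13790, 17307]

3623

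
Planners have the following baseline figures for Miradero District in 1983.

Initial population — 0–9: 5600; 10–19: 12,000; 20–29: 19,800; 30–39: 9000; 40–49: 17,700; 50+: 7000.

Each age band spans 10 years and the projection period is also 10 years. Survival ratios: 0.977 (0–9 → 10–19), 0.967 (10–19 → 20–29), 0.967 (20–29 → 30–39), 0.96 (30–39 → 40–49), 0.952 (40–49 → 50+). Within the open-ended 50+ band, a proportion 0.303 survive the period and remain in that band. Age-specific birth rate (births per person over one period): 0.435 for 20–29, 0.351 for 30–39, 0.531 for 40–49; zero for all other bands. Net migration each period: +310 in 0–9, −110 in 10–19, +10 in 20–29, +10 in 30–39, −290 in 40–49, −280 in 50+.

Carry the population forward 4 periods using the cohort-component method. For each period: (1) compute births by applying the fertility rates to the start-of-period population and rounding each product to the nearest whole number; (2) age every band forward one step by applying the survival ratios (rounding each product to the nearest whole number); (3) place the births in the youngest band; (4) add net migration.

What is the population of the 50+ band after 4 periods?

16078

— Period 1 —
Births: 19800 × 0.435 = 8613 ; 9000 × 0.351 = 3159 ; 17700 × 0.531 = 9399 — total 21171
10–19: 5600 × 0.977 = 5471
20–29: 12000 × 0.967 = 11604
30–39: 19800 × 0.967 = 19147
40–49: 9000 × 0.96 = 8640
50+: 17700 × 0.952 + 7000 × 0.303 = 16850 + 2121 = 18971
Net migration: 0–9 + 310 → 21481; 10–19 − 110 → 5361; 20–29 + 10 → 11614; 30–39 + 10 → 19157; 40–49 − 290 → 8350; 50+ − 280 → 18691
End of period: [21481, 5361, 11614, 19157, 8350, 18691]
— Period 2 —
Births: 11614 × 0.435 = 5052 ; 19157 × 0.351 = 6724 ; 8350 × 0.531 = 4434 — total 16210
10–19: 21481 × 0.977 = 20987
20–29: 5361 × 0.967 = 5184
30–39: 11614 × 0.967 = 11231
40–49: 19157 × 0.96 = 18391
50+: 8350 × 0.952 + 18691 × 0.303 = 7949 + 5663 = 13612
Net migration: 0–9 + 310 → 16520; 10–19 − 110 → 20877; 20–29 + 10 → 5194; 30–39 + 10 → 11241; 40–49 − 290 → 18101; 50+ − 280 → 13332
End of period: [16520, 20877, 5194, 11241, 18101, 13332]
— Period 3 —
Births: 5194 × 0.435 = 2259 ; 11241 × 0.351 = 3946 ; 18101 × 0.531 = 9612 — total 15817
10–19: 16520 × 0.977 = 16140
20–29: 20877 × 0.967 = 20188
30–39: 5194 × 0.967 = 5023
40–49: 11241 × 0.96 = 10791
50+: 18101 × 0.952 + 13332 × 0.303 = 17232 + 4040 = 21272
Net migration: 0–9 + 310 → 16127; 10–19 − 110 → 16030; 20–29 + 10 → 20198; 30–39 + 10 → 5033; 40–49 − 290 → 10501; 50+ − 280 → 20992
End of period: [16127, 16030, 20198, 5033, 10501, 20992]
— Period 4 —
Births: 20198 × 0.435 = 8786 ; 5033 × 0.351 = 1767 ; 10501 × 0.531 = 5576 — total 16129
10–19: 16127 × 0.977 = 15756
20–29: 16030 × 0.967 = 15501
30–39: 20198 × 0.967 = 19531
40–49: 5033 × 0.96 = 4832
50+: 10501 × 0.952 + 20992 × 0.303 = 9997 + 6361 = 16358
Net migration: 0–9 + 310 → 16439; 10–19 − 110 → 15646; 20–29 + 10 → 15511; 30–39 + 10 → 19541; 40–49 − 290 → 4542; 50+ − 280 → 16078
End of period: [16439, 15646, 15511, 19541, 4542, 16078]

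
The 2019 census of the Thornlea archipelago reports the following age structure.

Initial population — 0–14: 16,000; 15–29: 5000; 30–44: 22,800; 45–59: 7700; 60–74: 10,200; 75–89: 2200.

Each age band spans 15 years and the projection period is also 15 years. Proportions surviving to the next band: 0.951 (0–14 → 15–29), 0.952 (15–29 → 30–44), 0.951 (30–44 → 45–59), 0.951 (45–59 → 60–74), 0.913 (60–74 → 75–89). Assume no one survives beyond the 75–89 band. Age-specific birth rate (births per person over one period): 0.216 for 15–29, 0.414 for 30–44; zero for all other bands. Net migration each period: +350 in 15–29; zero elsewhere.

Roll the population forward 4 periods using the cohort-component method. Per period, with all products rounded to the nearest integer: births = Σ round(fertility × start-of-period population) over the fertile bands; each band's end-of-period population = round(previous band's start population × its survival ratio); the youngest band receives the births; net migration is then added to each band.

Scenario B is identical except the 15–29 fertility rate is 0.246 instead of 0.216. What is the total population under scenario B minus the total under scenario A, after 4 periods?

Numbering the bands 1..6 from youngest to oldest:
After projecting period 1:
Births: 5000 * 0.216 = 1080 ; 22800 * 0.414 = 9439 ⇒ total 10519
Band 2: 16000 * 0.951 = 15216
Band 3: 5000 * 0.952 = 4760
Band 4: 22800 * 0.951 = 21683
Band 5: 7700 * 0.951 = 7323
Band 6: 10200 * 0.913 = 9313
Net migration: Band 2 + 350 → 15566
→ [10519, 15566, 4760, 21683, 7323, 9313]
After projecting period 2:
Births: 15566 * 0.216 = 3362 ; 4760 * 0.414 = 1971 ⇒ total 5333
Band 2: 10519 * 0.951 = 10004
Band 3: 15566 * 0.952 = 14819
Band 4: 4760 * 0.951 = 4527
Band 5: 21683 * 0.951 = 20621
Band 6: 7323 * 0.913 = 6686
Net migration: Band 2 + 350 → 10354
→ [5333, 10354, 14819, 4527, 20621, 6686]
After projecting period 3:
Births: 10354 * 0.216 = 2236 ; 14819 * 0.414 = 6135 ⇒ total 8371
Band 2: 5333 * 0.951 = 5072
Band 3: 10354 * 0.952 = 9857
Band 4: 14819 * 0.951 = 14093
Band 5: 4527 * 0.951 = 4305
Band 6: 20621 * 0.913 = 18827
Net migration: Band 2 + 350 → 5422
→ [8371, 5422, 9857, 14093, 4305, 18827]
After projecting period 4:
Births: 5422 * 0.216 = 1171 ; 9857 * 0.414 = 4081 ⇒ total 5252
Band 2: 8371 * 0.951 = 7961
Band 3: 5422 * 0.952 = 5162
Band 4: 9857 * 0.951 = 9374
Band 5: 14093 * 0.951 = 13402
Band 6: 4305 * 0.913 = 3930
Net migration: Band 2 + 350 → 8311
→ [5252, 8311, 5162, 9374, 13402, 3930]
Scenario A total after 4 periods: 45431
Scenario B projection —
After projecting period 1:
Births: 5000 * 0.246 = 1230 ; 22800 * 0.414 = 9439 ⇒ total 10669
Band 2: 16000 * 0.951 = 15216
Band 3: 5000 * 0.952 = 4760
Band 4: 22800 * 0.951 = 21683
Band 5: 7700 * 0.951 = 7323
Band 6: 10200 * 0.913 = 9313
Net migration: Band 2 + 350 → 15566
→ [10669, 15566, 4760, 21683, 7323, 9313]
After projecting period 2:
Births: 15566 * 0.246 = 3829 ; 4760 * 0.414 = 1971 ⇒ total 5800
Band 2: 10669 * 0.951 = 10146
Band 3: 15566 * 0.952 = 14819
Band 4: 4760 * 0.951 = 4527
Band 5: 21683 * 0.951 = 20621
Band 6: 7323 * 0.913 = 6686
Net migration: Band 2 + 350 → 10496
→ [5800, 10496, 14819, 4527, 20621, 6686]
After projecting period 3:
Births: 10496 * 0.246 = 2582 ; 14819 * 0.414 = 6135 ⇒ total 8717
Band 2: 5800 * 0.951 = 5516
Band 3: 10496 * 0.952 = 9992
Band 4: 14819 * 0.951 = 14093
Band 5: 4527 * 0.951 = 4305
Band 6: 20621 * 0.913 = 18827
Net migration: Band 2 + 350 → 5866
→ [8717, 5866, 9992, 14093, 4305, 18827]
After projecting period 4:
Births: 5866 * 0.246 = 1443 ; 9992 * 0.414 = 4137 ⇒ total 5580
Band 2: 8717 * 0.951 = 8290
Band 3: 5866 * 0.952 = 5584
Band 4: 9992 * 0.951 = 9502
Band 5: 14093 * 0.951 = 13402
Band 6: 4305 * 0.913 = 3930
Net migration: Band 2 + 350 → 8640
→ [5580, 8640, 5584, 9502, 13402, 3930]
Scenario B total after 4 periods: 46638
Difference B − A = 46638 − 45431 = 1207

1207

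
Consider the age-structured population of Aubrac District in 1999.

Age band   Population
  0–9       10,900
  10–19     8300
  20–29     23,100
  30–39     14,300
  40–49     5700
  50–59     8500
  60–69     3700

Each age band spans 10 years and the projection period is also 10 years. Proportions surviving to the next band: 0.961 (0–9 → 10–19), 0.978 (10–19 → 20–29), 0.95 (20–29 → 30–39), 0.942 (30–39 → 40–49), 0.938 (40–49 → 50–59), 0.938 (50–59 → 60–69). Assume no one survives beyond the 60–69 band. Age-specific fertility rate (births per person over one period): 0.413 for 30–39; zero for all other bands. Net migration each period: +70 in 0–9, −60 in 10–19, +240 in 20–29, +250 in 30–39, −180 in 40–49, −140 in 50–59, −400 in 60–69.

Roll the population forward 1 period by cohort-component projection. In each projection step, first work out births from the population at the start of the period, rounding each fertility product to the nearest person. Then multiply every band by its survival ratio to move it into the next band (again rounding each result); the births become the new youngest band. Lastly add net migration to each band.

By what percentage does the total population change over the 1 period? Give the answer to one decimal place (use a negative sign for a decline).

After projecting period 1:
Births: 14300 × 0.413 = 5906
10–19: 10900 × 0.961 = 10475
20–29: 8300 × 0.978 = 8117
30–39: 23100 × 0.95 = 21945
40–49: 14300 × 0.942 = 13471
50–59: 5700 × 0.938 = 5347
60–69: 8500 × 0.938 = 7973
Net migration: 0–9 + 70 → 5976; 10–19 − 60 → 10415; 20–29 + 240 → 8357; 30–39 + 250 → 22195; 40–49 − 180 → 13291; 50–59 − 140 → 5207; 60–69 − 400 → 7573
→ [5976, 10415, 8357, 22195, 13291, 5207, 7573]
Total: 74500 → 73014; change = -1486; percentage change = -2.0%

-2.0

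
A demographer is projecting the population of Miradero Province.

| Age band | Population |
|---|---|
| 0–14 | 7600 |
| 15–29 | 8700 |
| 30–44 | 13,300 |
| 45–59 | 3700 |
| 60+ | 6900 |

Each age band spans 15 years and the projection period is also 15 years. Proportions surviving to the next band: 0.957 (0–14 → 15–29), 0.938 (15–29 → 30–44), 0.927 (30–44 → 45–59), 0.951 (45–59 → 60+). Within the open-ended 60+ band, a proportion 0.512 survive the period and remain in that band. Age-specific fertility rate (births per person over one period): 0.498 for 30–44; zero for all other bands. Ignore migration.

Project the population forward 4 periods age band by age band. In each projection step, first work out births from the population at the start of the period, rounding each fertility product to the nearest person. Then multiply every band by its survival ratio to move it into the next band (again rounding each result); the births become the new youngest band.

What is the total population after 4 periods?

29089

[period 1]
Births: 13300 × 0.498 = 6623
15–29: 7600 × 0.957 = 7273
30–44: 8700 × 0.938 = 8161
45–59: 13300 × 0.927 = 12329
60+: 3700 × 0.951 + 6900 × 0.512 = 3519 + 3533 = 7052
End of period: [6623, 7273, 8161, 12329, 7052]
[period 2]
Births: 8161 × 0.498 = 4064
15–29: 6623 × 0.957 = 6338
30–44: 7273 × 0.938 = 6822
45–59: 8161 × 0.927 = 7565
60+: 12329 × 0.951 + 7052 × 0.512 = 11725 + 3611 = 15336
End of period: [4064, 6338, 6822, 7565, 15336]
[period 3]
Births: 6822 × 0.498 = 3397
15–29: 4064 × 0.957 = 3889
30–44: 6338 × 0.938 = 5945
45–59: 6822 × 0.927 = 6324
60+: 7565 × 0.951 + 15336 × 0.512 = 7194 + 7852 = 15046
End of period: [3397, 3889, 5945, 6324, 15046]
[period 4]
Births: 5945 × 0.498 = 2961
15–29: 3397 × 0.957 = 3251
30–44: 3889 × 0.938 = 3648
45–59: 5945 × 0.927 = 5511
60+: 6324 × 0.951 + 15046 × 0.512 = 6014 + 7704 = 13718
End of period: [2961, 3251, 3648, 5511, 13718]
Total after period 4: 2961 + 3251 + 3648 + 5511 + 13718 = 29089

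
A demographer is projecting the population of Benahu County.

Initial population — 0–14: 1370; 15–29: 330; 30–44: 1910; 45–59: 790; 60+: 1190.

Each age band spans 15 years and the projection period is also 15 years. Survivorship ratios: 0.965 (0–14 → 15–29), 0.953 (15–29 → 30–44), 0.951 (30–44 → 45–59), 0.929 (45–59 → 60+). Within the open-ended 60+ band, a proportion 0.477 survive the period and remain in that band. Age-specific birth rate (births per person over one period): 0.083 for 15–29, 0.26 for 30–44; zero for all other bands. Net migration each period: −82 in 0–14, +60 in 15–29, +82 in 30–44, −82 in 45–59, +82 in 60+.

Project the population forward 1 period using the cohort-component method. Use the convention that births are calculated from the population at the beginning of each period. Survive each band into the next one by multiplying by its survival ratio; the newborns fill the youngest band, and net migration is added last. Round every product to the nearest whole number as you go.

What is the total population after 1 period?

Period 1.
Births: 330 × 0.083 = 27  |  1910 × 0.26 = 497 → 524
15–29: 1370 × 0.965 = 1322
30–44: 330 × 0.953 = 314
45–59: 1910 × 0.951 = 1816
60+: 790 × 0.929 + 1190 × 0.477 = 734 + 568 = 1302
Net migration: 0–14 − 82 → 442; 15–29 + 60 → 1382; 30–44 + 82 → 396; 45–59 − 82 → 1734; 60+ + 82 → 1384
Population now: 0–14=442, 15–29=1382, 30–44=396, 45–59=1734, 60+=1384
Total after period 1: 442 + 1382 + 396 + 1734 + 1384 = 5338

5338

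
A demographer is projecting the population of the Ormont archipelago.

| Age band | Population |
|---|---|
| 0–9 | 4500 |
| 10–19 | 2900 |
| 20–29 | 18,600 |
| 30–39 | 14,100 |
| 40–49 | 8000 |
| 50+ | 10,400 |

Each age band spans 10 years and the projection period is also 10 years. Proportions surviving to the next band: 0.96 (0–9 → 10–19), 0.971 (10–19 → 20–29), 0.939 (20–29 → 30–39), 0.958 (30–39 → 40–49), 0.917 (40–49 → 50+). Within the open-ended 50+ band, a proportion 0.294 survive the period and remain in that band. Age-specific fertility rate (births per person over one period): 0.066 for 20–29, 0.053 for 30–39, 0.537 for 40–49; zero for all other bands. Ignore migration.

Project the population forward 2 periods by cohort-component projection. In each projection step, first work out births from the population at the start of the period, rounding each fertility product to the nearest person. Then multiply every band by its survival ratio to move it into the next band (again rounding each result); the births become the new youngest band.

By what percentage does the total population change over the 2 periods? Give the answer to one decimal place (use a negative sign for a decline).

— Period 1 —
Births: 18600 * 0.066 = 1228 ; 14100 * 0.053 = 747 ; 8000 * 0.537 = 4296 → total 6271
10–19: 4500 * 0.96 = 4320
20–29: 2900 * 0.971 = 2816
30–39: 18600 * 0.939 = 17465
40–49: 14100 * 0.958 = 13508
50+: 8000 * 0.917 + 10400 * 0.294 = 7336 + 3058 = 10394
End of period: [6271, 4320, 2816, 17465, 13508, 10394]
— Period 2 —
Births: 2816 * 0.066 = 186 ; 17465 * 0.053 = 926 ; 13508 * 0.537 = 7254 → total 8366
10–19: 6271 * 0.96 = 6020
20–29: 4320 * 0.971 = 4195
30–39: 2816 * 0.939 = 2644
40–49: 17465 * 0.958 = 16731
50+: 13508 * 0.917 + 10394 * 0.294 = 12387 + 3056 = 15443
End of period: [8366, 6020, 4195, 2644, 16731, 15443]
Total: 58500 → 53399; change = -5101; percentage change = -8.7%

-8.7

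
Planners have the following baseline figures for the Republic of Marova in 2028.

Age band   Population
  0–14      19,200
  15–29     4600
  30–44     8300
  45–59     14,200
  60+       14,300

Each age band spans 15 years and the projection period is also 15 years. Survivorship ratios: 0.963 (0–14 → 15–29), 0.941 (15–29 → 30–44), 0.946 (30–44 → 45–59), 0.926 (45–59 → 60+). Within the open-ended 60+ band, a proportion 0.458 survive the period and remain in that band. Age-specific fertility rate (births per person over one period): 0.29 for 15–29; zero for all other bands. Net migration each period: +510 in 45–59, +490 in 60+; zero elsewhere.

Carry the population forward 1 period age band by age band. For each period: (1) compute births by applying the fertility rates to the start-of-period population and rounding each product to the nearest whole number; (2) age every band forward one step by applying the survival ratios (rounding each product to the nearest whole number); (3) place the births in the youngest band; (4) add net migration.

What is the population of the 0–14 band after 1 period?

1334

Period 1.
Births: 4600 * 0.29 = 1334
15–29: 19200 * 0.963 = 18490
30–44: 4600 * 0.941 = 4329
45–59: 8300 * 0.946 = 7852
60+: 14200 * 0.926 + 14300 * 0.458 = 13149 + 6549 = 19698
Net migration: 45–59 + 510 → 8362; 60+ + 490 → 20188
→ [1334, 18490, 4329, 8362, 20188]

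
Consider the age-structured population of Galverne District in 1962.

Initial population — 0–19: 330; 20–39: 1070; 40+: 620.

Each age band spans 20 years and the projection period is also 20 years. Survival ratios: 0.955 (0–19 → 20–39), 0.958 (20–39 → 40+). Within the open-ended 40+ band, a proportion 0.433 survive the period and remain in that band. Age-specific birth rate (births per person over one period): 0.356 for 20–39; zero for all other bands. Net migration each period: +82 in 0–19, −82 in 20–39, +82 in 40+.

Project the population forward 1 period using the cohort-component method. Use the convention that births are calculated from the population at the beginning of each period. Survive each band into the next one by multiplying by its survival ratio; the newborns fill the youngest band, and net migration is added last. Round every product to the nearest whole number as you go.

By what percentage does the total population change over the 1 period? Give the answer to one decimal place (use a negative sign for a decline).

After projecting period 1:
Births: 1070 * 0.356 = 381
20–39: 330 * 0.955 = 315
40+: 1070 * 0.958 + 620 * 0.433 = 1025 + 268 = 1293
Net migration: 0–19 + 82 → 463; 20–39 − 82 → 233; 40+ + 82 → 1375
Giving 463 / 233 / 1375.
Total: 2020 → 2071; change = 51; percentage change = 2.5%

2.5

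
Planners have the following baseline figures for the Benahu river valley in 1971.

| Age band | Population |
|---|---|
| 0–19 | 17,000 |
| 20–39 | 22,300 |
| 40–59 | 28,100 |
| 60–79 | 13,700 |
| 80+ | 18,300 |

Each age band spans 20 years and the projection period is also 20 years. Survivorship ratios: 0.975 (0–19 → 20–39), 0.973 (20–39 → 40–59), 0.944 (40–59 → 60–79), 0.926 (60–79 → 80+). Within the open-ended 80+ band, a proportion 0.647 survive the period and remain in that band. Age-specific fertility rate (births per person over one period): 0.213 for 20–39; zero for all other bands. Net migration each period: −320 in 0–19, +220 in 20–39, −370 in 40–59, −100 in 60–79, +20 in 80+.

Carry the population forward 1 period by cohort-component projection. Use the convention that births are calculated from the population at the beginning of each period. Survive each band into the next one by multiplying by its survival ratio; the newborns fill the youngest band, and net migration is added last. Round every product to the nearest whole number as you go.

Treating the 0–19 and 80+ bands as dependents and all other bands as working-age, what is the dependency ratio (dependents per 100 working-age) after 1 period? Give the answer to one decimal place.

Numbering the bands 1..5 from youngest to oldest:
Period 1.
Births: 22300 × 0.213 = 4750
Band 2: 17000 × 0.975 = 16575
Band 3: 22300 × 0.973 = 21698
Band 4: 28100 × 0.944 = 26526
Band 5: 13700 × 0.926 + 18300 × 0.647 = 12686 + 11840 = 24526
Net migration: Band 1 − 320 → 4430; Band 2 + 220 → 16795; Band 3 − 370 → 21328; Band 4 − 100 → 26426; Band 5 + 20 → 24546
Population now: 0–19=4430, 20–39=16795, 40–59=21328, 60–79=26426, 80+=24546
Dependents (band 0–19 + band 80+) = 4430 + 24546 = 28976; working-age = 64549; ratio = 28976/64549 × 100 = 44.9

44.9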